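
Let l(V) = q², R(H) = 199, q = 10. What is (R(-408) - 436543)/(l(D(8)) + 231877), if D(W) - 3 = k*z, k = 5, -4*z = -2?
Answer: -436344/231977 ≈ -1.8810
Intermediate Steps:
z = ½ (z = -¼*(-2) = ½ ≈ 0.50000)
D(W) = 11/2 (D(W) = 3 + 5*(½) = 3 + 5/2 = 11/2)
l(V) = 100 (l(V) = 10² = 100)
(R(-408) - 436543)/(l(D(8)) + 231877) = (199 - 436543)/(100 + 231877) = -436344/231977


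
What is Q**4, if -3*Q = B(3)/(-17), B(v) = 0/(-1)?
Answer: 0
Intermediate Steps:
B(v) = 0 (B(v) = 0*(-1) = 0)
Q = 0 (Q = -0/(-17) = -0*(-1)/17 = -1/3*0 = 0)
Q**4 = 0**4 = 0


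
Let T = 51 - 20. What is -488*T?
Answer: -15128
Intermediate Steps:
T = 31
-488*T = -488*31 = -15128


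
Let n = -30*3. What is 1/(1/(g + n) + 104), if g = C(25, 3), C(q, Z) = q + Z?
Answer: 62/6447 ≈ 0.0096169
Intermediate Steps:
C(q, Z) = Z + q
g = 28 (g = 3 + 25 = 28)
n = -90
1/(1/(g + n) + 104) = 1/(1/(28 - 90) + 104) = 1/(1/(-62) + 104) = 1/(-1/62 + 104) = 1/(6447/62) = 62/6447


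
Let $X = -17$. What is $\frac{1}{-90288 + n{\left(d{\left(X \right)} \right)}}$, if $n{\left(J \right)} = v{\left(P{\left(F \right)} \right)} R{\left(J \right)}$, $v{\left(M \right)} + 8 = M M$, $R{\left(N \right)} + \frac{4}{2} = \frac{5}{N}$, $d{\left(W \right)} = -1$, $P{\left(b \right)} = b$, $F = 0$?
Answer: $- \frac{1}{90232} \approx -1.1083 \cdot 10^{-5}$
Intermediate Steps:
$R{\left(N \right)} = -2 + \frac{5}{N}$
$v{\left(M \right)} = -8 + M^{2}$ ($v{\left(M \right)} = -8 + M M = -8 + M^{2}$)
$n{\left(J \right)} = 16 - \frac{40}{J}$ ($n{\left(J \right)} = \left(-8 + 0^{2}\right) \left(-2 + \frac{5}{J}\right) = \left(-8 + 0\right) \left(-2 + \frac{5}{J}\right) = - 8 \left(-2 + \frac{5}{J}\right) = 16 - \frac{40}{J}$)
$\frac{1}{-90288 + n{\left(d{\left(X \right)} \right)}} = \frac{1}{-90288 - \left(-16 + \frac{40}{-1}\right)} = \frac{1}{-90288 + \left(16 - -40\right)} = \frac{1}{-90288 + \left(16 + 40\right)} = \frac{1}{-90288 + 56} = \frac{1}{-90232} = - \frac{1}{90232}$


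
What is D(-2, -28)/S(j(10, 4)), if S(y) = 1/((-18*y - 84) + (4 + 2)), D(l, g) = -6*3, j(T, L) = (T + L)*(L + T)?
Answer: 64908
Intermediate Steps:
j(T, L) = (L + T)**2 (j(T, L) = (L + T)*(L + T) = (L + T)**2)
D(l, g) = -18
S(y) = 1/(-78 - 18*y) (S(y) = 1/((-84 - 18*y) + 6) = 1/(-78 - 18*y))
D(-2, -28)/S(j(10, 4)) = -(-1404 - 324*(4 + 10)**2) = -18/((-1/(78 + 18*14**2))) = -18/((-1/(78 + 18*196))) = -18/((-1/(78 + 3528))) = -18/((-1/3606)) = -18/((-1*1/3606)) = -18/(-1/3606) = -18*(-3606) = 64908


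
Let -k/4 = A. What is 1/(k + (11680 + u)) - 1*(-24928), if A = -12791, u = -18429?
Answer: 1107177121/44415 ≈ 24928.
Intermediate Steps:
k = 51164 (k = -4*(-12791) = 51164)
1/(k + (11680 + u)) - 1*(-24928) = 1/(51164 + (11680 - 18429)) - 1*(-24928) = 1/(51164 - 6749) + 24928 = 1/44415 + 24928 = 1107177121/44415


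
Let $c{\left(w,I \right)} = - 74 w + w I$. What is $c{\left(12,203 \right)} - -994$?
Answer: $2542$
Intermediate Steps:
$c{\left(w,I \right)} = - 74 w + I w$
$c{\left(12,203 \right)} - -994 = 12 \left(-74 + 203\right) - -994 = 12 \cdot 129 + 994 = 1548 + 994 = 2542$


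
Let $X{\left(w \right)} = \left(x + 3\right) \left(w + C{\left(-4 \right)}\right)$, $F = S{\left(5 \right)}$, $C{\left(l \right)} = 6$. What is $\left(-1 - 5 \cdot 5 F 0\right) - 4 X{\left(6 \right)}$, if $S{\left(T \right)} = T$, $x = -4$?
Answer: $47$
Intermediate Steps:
$F = 5$
$X{\left(w \right)} = -6 - w$ ($X{\left(w \right)} = \left(-4 + 3\right) \left(w + 6\right) = - (6 + w) = -6 - w$)
$\left(-1 - 5 \cdot 5 F 0\right) - 4 X{\left(6 \right)} = \left(-1 - 5 \cdot 5 \cdot 5 \cdot 0\right) - 4 \left(-6 - 6\right) = \left(-1 - 5 \cdot 25 \cdot 0\right) - 4 \left(-6 - 6\right) = \left(-1 - 0\right) - -48 = \left(-1 + 0\right) + 48 = -1 + 48 = 47$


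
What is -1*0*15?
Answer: 0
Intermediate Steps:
-1*0*15 = 0*15 = 0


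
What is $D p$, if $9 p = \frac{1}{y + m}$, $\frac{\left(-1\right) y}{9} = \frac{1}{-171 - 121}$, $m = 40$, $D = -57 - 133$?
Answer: $- \frac{55480}{105201} \approx -0.52737$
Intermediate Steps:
$D = -190$
$y = \frac{9}{292}$ ($y = - \frac{9}{-171 - 121} = - \frac{9}{-292} = \left(-9\right) \left(- \frac{1}{292}\right) = \frac{9}{292} \approx 0.030822$)
$p = \frac{292}{105201}$ ($p = \frac{1}{9 \left(\frac{9}{292} + 40\right)} = \frac{1}{9 \cdot \frac{11689}{292}} = \frac{1}{9} \cdot \frac{292}{11689} = \frac{292}{105201} \approx 0.0027756$)
$D p = \left(-190\right) \frac{292}{105201} = - \frac{55480}{105201}$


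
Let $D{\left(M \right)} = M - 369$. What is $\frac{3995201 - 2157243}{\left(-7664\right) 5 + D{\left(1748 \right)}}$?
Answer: $- \frac{1837958}{36941} \approx -49.754$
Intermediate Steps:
$D{\left(M \right)} = -369 + M$
$\frac{3995201 - 2157243}{\left(-7664\right) 5 + D{\left(1748 \right)}} = \frac{3995201 - 2157243}{\left(-7664\right) 5 + \left(-369 + 1748\right)} = \frac{1837958}{-38320 + 1379} = \frac{1837958}{-36941} = 1837958 \left(- \frac{1}{36941}\right) = - \frac{1837958}{36941}$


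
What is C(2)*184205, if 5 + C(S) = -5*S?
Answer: -2763075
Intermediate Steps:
C(S) = -5 - 5*S
C(2)*184205 = (-5 - 5*2)*184205 = (-5 - 10)*184205 = -15*184205 = -2763075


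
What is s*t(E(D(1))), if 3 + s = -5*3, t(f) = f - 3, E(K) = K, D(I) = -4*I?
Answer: 126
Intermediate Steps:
t(f) = -3 + f
s = -18 (s = -3 - 5*3 = -3 - 15 = -18)
s*t(E(D(1))) = -18*(-3 - 4*1) = -18*(-3 - 4) = -18*(-7) = 126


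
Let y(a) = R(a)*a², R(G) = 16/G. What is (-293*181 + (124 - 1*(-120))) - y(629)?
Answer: -62853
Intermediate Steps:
y(a) = 16*a (y(a) = (16/a)*a² = 16*a)
(-293*181 + (124 - 1*(-120))) - y(629) = (-293*181 + (124 - 1*(-120))) - 16*629 = (-53033 + (124 + 120)) - 1*10064 = (-53033 + 244) - 10064 = -52789 - 10064 = -62853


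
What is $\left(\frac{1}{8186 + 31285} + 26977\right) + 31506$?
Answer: $\frac{2308382494}{39471} \approx 58483.0$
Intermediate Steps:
$\left(\frac{1}{8186 + 31285} + 26977\right) + 31506 = \left(\frac{1}{39471} + 26977\right) + 31506 = \frac{1064809168}{39471} + 31506 = \frac{2308382494}{39471}$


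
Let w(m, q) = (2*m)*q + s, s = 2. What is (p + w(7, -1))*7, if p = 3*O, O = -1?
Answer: -105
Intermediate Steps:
w(m, q) = 2 + 2*m*q (w(m, q) = (2*m)*q + 2 = 2*m*q + 2 = 2 + 2*m*q)
p = -3 (p = 3*(-1) = -3)
(p + w(7, -1))*7 = (-3 + (2 + 2*7*(-1)))*7 = (-3 + (2 - 14))*7 = (-3 - 12)*7 = -15*7 = -105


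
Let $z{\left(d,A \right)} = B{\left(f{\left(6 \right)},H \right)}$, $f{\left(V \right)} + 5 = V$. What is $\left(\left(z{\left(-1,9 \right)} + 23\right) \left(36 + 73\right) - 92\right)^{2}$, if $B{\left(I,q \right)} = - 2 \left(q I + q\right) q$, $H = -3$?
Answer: $2277081$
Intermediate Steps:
$f{\left(V \right)} = -5 + V$
$B{\left(I,q \right)} = q \left(- 2 q - 2 I q\right)$ ($B{\left(I,q \right)} = - 2 \left(I q + q\right) q = - 2 \left(q + I q\right) q = \left(- 2 q - 2 I q\right) q = q \left(- 2 q - 2 I q\right)$)
$z{\left(d,A \right)} = -36$ ($z{\left(d,A \right)} = 2 \left(-3\right)^{2} \left(-1 - \left(-5 + 6\right)\right) = 2 \cdot 9 \left(-1 - 1\right) = 2 \cdot 9 \left(-2\right) = -36$)
$\left(\left(z{\left(-1,9 \right)} + 23\right) \left(36 + 73\right) - 92\right)^{2} = \left(\left(-36 + 23\right) \left(36 + 73\right) - 92\right)^{2} = \left(\left(-13\right) 109 - 92\right)^{2} = \left(-1417 - 92\right)^{2} = \left(-1509\right)^{2} = 2277081$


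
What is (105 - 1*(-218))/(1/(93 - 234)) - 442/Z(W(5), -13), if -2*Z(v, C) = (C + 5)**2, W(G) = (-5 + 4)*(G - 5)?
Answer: -728467/16 ≈ -45529.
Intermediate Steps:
W(G) = 5 - G (W(G) = -(-5 + G) = 5 - G)
Z(v, C) = -(5 + C)**2/2 (Z(v, C) = -(C + 5)**2/2 = -(5 + C)**2/2)
(105 - 1*(-218))/(1/(93 - 234)) - 442/Z(W(5), -13) = (105 - 1*(-218))/(1/(93 - 234)) - 442*(-2/(5 - 13)**2) = (105 + 218)/(1/(-141)) - 442/((-1/2*(-8)**2)) = 323/(-1/141) - 442/((-1/2*64)) = 323*(-141) - 442/(-32) = -45543 - 442*(-1/32) = -45543 + 221/16 = -728467/16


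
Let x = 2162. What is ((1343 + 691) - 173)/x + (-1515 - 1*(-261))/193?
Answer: -2351975/417266 ≈ -5.6366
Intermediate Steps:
((1343 + 691) - 173)/x + (-1515 - 1*(-261))/193 = ((1343 + 691) - 173)/2162 + (-1515 - 1*(-261))/193 = (2034 - 173)*(1/2162) + (-1515 + 261)*(1/193) = 1861*(1/2162) - 1254*1/193 = 1861/2162 - 1254/193 = -2351975/417266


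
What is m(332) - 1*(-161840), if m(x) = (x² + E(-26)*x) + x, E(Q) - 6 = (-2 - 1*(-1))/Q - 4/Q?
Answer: 3567874/13 ≈ 2.7445e+5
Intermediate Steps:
E(Q) = 6 - 5/Q (E(Q) = 6 + ((-2 - 1*(-1))/Q - 4/Q) = 6 + ((-2 + 1)/Q - 4/Q) = 6 + (-1/Q - 4/Q) = 6 - 5/Q)
m(x) = x² + 187*x/26 (m(x) = (x² + (6 - 5/(-26))*x) + x = (x² + (6 - 5*(-1/26))*x) + x = (x² + (6 + 5/26)*x) + x = (x² + 161*x/26) + x = x² + 187*x/26)
m(332) - 1*(-161840) = (1/26)*332*(187 + 26*332) - 1*(-161840) = (1/26)*332*(187 + 8632) + 161840 = (1/26)*332*8819 + 161840 = 1463954/13 + 161840 = 3567874/13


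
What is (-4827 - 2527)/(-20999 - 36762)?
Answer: 7354/57761 ≈ 0.12732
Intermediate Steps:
(-4827 - 2527)/(-20999 - 36762) = -7354/(-57761) = -7354*(-1/57761) = 7354/57761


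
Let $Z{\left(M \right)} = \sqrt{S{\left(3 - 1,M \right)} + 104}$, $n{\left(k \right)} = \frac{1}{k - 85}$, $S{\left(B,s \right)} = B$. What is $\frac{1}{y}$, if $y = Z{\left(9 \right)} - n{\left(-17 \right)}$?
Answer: $- \frac{102}{1102823} + \frac{10404 \sqrt{106}}{1102823} \approx 0.097036$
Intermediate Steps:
$n{\left(k \right)} = \frac{1}{-85 + k}$
$Z{\left(M \right)} = \sqrt{106}$ ($Z{\left(M \right)} = \sqrt{\left(3 - 1\right) + 104} = \sqrt{2 + 104} = \sqrt{106}$)
$y = \frac{1}{102} + \sqrt{106}$ ($y = \sqrt{106} - \frac{1}{-85 - 17} = \sqrt{106} - \frac{1}{-102} = \sqrt{106} - - \frac{1}{102} = \sqrt{106} + \frac{1}{102} = \frac{1}{102} + \sqrt{106} \approx 10.305$)
$\frac{1}{y} = \frac{1}{\frac{1}{102} + \sqrt{106}}$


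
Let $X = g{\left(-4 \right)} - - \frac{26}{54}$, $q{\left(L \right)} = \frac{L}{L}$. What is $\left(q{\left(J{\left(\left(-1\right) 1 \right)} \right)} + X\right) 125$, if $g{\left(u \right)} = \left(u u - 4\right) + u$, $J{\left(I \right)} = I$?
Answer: $\frac{32000}{27} \approx 1185.2$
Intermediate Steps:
$q{\left(L \right)} = 1$
$g{\left(u \right)} = -4 + u + u^{2}$ ($g{\left(u \right)} = \left(u^{2} - 4\right) + u = \left(-4 + u^{2}\right) + u = -4 + u + u^{2}$)
$X = \frac{229}{27}$ ($X = \left(-4 - 4 + \left(-4\right)^{2}\right) - - \frac{26}{54} = \left(-4 - 4 + 16\right) - \left(-26\right) \frac{1}{54} = 8 - - \frac{13}{27} = 8 + \frac{13}{27} = \frac{229}{27} \approx 8.4815$)
$\left(q{\left(J{\left(\left(-1\right) 1 \right)} \right)} + X\right) 125 = \left(1 + \frac{229}{27}\right) 125 = \frac{256}{27} \cdot 125 = \frac{32000}{27}$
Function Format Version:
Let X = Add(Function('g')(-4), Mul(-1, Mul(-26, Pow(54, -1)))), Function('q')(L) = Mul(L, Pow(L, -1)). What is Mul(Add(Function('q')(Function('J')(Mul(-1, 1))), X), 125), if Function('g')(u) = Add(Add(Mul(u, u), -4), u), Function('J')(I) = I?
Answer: Rational(32000, 27) ≈ 1185.2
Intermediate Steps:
Function('q')(L) = 1
Function('g')(u) = Add(-4, u, Pow(u, 2)) (Function('g')(u) = Add(Add(Pow(u, 2), -4), u) = Add(Add(-4, Pow(u, 2)), u) = Add(-4, u, Pow(u, 2)))
X = Rational(229, 27) (X = Add(Add(-4, -4, Pow(-4, 2)), Mul(-1, Mul(-26, Pow(54, -1)))) = Add(Add(-4, -4, 16), Mul(-1, Mul(-26, Rational(1, 54)))) = Add(8, Mul(-1, Rational(-13, 27))) = Add(8, Rational(13, 27)) = Rational(229, 27) ≈ 8.4815)
Mul(Add(Function('q')(Function('J')(Mul(-1, 1))), X), 125) = Mul(Add(1, Rational(229, 27)), 125) = Mul(Rational(256, 27), 125) = Rational(32000, 27)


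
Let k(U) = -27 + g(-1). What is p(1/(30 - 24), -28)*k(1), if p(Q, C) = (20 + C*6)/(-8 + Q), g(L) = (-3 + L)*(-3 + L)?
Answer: -9768/47 ≈ -207.83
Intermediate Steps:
g(L) = (-3 + L)²
p(Q, C) = (20 + 6*C)/(-8 + Q)
k(U) = -11 (k(U) = -27 + (-3 - 1)² = -27 + (-4)² = -27 + 16 = -11)
p(1/(30 - 24), -28)*k(1) = (2*(10 + 3*(-28))/(-8 + 1/(30 - 24)))*(-11) = (2*(10 - 84)/(-8 + 1/6))*(-11) = (2*(-74)/(-8 + ⅙))*(-11) = (2*(-74)/(-47/6))*(-11) = (2*(-6/47)*(-74))*(-11) = (888/47)*(-11) = -9768/47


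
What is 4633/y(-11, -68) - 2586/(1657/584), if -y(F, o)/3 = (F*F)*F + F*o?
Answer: -2633704895/2898093 ≈ -908.77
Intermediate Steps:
y(F, o) = -3*F³ - 3*F*o (y(F, o) = -3*((F*F)*F + F*o) = -3*(F²*F + F*o) = -3*(F³ + F*o) = -3*F³ - 3*F*o)
4633/y(-11, -68) - 2586/(1657/584) = 4633/((-3*(-11)*(-68 + (-11)²))) - 2586/(1657/584) = 4633/((-3*(-11)*(-68 + 121))) - 2586/(1657*(1/584)) = 4633/((-3*(-11)*53)) - 2586/1657/584 = 4633/1749 - 2586*584/1657 = 4633*(1/1749) - 1510224/1657 = 4633/1749 - 1510224/1657 = -2633704895/2898093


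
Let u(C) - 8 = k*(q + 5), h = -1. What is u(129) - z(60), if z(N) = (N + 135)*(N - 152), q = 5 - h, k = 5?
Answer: 18003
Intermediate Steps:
q = 6 (q = 5 - 1*(-1) = 5 + 1 = 6)
z(N) = (-152 + N)*(135 + N) (z(N) = (135 + N)*(-152 + N) = (-152 + N)*(135 + N))
u(C) = 63 (u(C) = 8 + 5*(6 + 5) = 8 + 5*11 = 8 + 55 = 63)
u(129) - z(60) = 63 - (-20520 + 60² - 17*60) = 63 - (-20520 + 3600 - 1020) = 63 - 1*(-17940) = 63 + 17940 = 18003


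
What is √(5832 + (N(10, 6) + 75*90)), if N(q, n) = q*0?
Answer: 3*√1398 ≈ 112.17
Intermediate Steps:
N(q, n) = 0
√(5832 + (N(10, 6) + 75*90)) = √(5832 + (0 + 75*90)) = √(5832 + (0 + 6750)) = √(5832 + 6750) = √12582 = 3*√1398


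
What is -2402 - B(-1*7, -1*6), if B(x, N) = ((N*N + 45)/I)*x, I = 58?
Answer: -138749/58 ≈ -2392.2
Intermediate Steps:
B(x, N) = x*(45/58 + N**2/58) (B(x, N) = ((N*N + 45)/58)*x = ((N**2 + 45)*(1/58))*x = ((45 + N**2)*(1/58))*x = (45/58 + N**2/58)*x = x*(45/58 + N**2/58))
-2402 - B(-1*7, -1*6) = -2402 - (-1*7)*(45 + (-1*6)**2)/58 = -2402 - (-7)*(45 + (-6)**2)/58 = -2402 - (-7)*(45 + 36)/58 = -2402 - (-7)*81/58 = -2402 - 1*(-567/58) = -2402 + 567/58 = -138749/58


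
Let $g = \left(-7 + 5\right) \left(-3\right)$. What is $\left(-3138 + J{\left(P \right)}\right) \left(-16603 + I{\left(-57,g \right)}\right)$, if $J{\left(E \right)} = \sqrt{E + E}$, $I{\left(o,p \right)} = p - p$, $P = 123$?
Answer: $52100214 - 16603 \sqrt{246} \approx 5.184 \cdot 10^{7}$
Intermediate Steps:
$g = 6$ ($g = \left(-2\right) \left(-3\right) = 6$)
$I{\left(o,p \right)} = 0$
$J{\left(E \right)} = \sqrt{2} \sqrt{E}$ ($J{\left(E \right)} = \sqrt{2 E} = \sqrt{2} \sqrt{E}$)
$\left(-3138 + J{\left(P \right)}\right) \left(-16603 + I{\left(-57,g \right)}\right) = \left(-3138 + \sqrt{2} \sqrt{123}\right) \left(-16603 + 0\right) = \left(-3138 + \sqrt{246}\right) \left(-16603\right) = 52100214 - 16603 \sqrt{246}$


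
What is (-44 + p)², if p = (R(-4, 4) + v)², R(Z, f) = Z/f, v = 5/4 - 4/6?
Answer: 39828721/20736 ≈ 1920.8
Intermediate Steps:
v = 7/12 (v = 5*(¼) - 4*⅙ = 5/4 - ⅔ = 7/12 ≈ 0.58333)
p = 25/144 (p = (-4/4 + 7/12)² = (-4*¼ + 7/12)² = (-1 + 7/12)² = (-5/12)² = 25/144 ≈ 0.17361)
(-44 + p)² = (-44 + 25/144)² = (-6311/144)² = 39828721/20736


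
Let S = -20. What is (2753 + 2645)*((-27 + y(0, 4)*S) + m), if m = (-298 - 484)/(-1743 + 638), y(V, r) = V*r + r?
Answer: -37294782/65 ≈ -5.7377e+5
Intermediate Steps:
y(V, r) = r + V*r
m = 46/65 (m = -782/(-1105) = -782*(-1/1105) = 46/65 ≈ 0.70769)
(2753 + 2645)*((-27 + y(0, 4)*S) + m) = (2753 + 2645)*((-27 + (4*(1 + 0))*(-20)) + 46/65) = 5398*((-27 + (4*1)*(-20)) + 46/65) = 5398*((-27 + 4*(-20)) + 46/65) = 5398*((-27 - 80) + 46/65) = 5398*(-107 + 46/65) = 5398*(-6909/65) = -37294782/65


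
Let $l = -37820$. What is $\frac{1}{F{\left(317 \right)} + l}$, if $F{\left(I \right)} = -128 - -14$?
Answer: $- \frac{1}{37934} \approx -2.6362 \cdot 10^{-5}$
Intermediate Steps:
$F{\left(I \right)} = -114$ ($F{\left(I \right)} = -128 + 14 = -114$)
$\frac{1}{F{\left(317 \right)} + l} = \frac{1}{-114 - 37820} = \frac{1}{-37934} = - \frac{1}{37934}$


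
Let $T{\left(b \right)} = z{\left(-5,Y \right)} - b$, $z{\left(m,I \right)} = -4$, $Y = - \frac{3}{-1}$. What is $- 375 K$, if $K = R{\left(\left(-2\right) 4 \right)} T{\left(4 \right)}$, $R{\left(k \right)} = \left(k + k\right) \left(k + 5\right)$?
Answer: $144000$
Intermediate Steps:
$Y = 3$ ($Y = \left(-3\right) \left(-1\right) = 3$)
$T{\left(b \right)} = -4 - b$
$R{\left(k \right)} = 2 k \left(5 + k\right)$
$K = -384$ ($K = 2 \left(\left(-2\right) 4\right) \left(5 - 8\right) \left(-4 - 4\right) = 2 \left(-8\right) \left(5 - 8\right) \left(-4 - 4\right) = 2 \left(-8\right) \left(-3\right) \left(-8\right) = 48 \left(-8\right) = -384$)
$- 375 K = \left(-375\right) \left(-384\right) = 144000$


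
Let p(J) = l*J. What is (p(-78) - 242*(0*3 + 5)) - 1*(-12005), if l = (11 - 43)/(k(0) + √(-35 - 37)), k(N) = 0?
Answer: 10795 - 208*I*√2 ≈ 10795.0 - 294.16*I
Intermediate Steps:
l = 8*I*√2/3 (l = (11 - 43)/(0 + √(-35 - 37)) = -32/(0 + √(-72)) = -32/(0 + 6*I*√2) = -32*(-I*√2/12) = -(-8)*I*√2/3 = 8*I*√2/3 ≈ 3.7712*I)
p(J) = 8*I*J*√2/3 (p(J) = (8*I*√2/3)*J = 8*I*J*√2/3)
(p(-78) - 242*(0*3 + 5)) - 1*(-12005) = ((8/3)*I*(-78)*√2 - 242*(0*3 + 5)) - 1*(-12005) = (-208*I*√2 - 242*(0 + 5)) + 12005 = (-208*I*√2 - 242*5) + 12005 = (-208*I*√2 - 1210) + 12005 = (-1210 - 208*I*√2) + 12005 = 10795 - 208*I*√2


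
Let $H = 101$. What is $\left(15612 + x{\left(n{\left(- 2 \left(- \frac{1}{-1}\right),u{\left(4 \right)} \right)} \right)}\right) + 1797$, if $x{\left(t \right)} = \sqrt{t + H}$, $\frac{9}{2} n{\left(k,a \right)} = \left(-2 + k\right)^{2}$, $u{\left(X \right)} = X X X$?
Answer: $17409 + \frac{\sqrt{941}}{3} \approx 17419.0$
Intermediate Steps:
$u{\left(X \right)} = X^{3}$ ($u{\left(X \right)} = X^{2} X = X^{3}$)
$n{\left(k,a \right)} = \frac{2 \left(-2 + k\right)^{2}}{9}$
$x{\left(t \right)} = \sqrt{101 + t}$ ($x{\left(t \right)} = \sqrt{t + 101} = \sqrt{101 + t}$)
$\left(15612 + x{\left(n{\left(- 2 \left(- \frac{1}{-1}\right),u{\left(4 \right)} \right)} \right)}\right) + 1797 = \left(15612 + \sqrt{101 + \frac{2 \left(-2 - 2 \left(- \frac{1}{-1}\right)\right)^{2}}{9}}\right) + 1797 = \left(15612 + \sqrt{101 + \frac{2 \left(-2 - 2 \left(\left(-1\right) \left(-1\right)\right)\right)^{2}}{9}}\right) + 1797 = \left(15612 + \sqrt{101 + \frac{2 \left(-2 - 2\right)^{2}}{9}}\right) + 1797 = \left(15612 + \sqrt{101 + \frac{2 \left(-4\right)^{2}}{9}}\right) + 1797 = \left(15612 + \sqrt{101 + \frac{2}{9} \cdot 16}\right) + 1797 = \left(15612 + \sqrt{101 + \frac{32}{9}}\right) + 1797 = \left(15612 + \sqrt{\frac{941}{9}}\right) + 1797 = \left(15612 + \frac{\sqrt{941}}{3}\right) + 1797 = 17409 + \frac{\sqrt{941}}{3}$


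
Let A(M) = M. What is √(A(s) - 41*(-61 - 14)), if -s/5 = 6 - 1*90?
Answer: √3495 ≈ 59.119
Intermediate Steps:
s = 420 (s = -5*(6 - 1*90) = -5*(6 - 90) = -5*(-84) = 420)
√(A(s) - 41*(-61 - 14)) = √(420 - 41*(-61 - 14)) = √(420 - 41*(-75)) = √(420 + 3075) = √3495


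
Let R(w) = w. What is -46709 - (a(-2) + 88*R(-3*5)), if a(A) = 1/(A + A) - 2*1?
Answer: -181547/4 ≈ -45387.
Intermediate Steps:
a(A) = -2 + 1/(2*A) (a(A) = 1/(2*A) - 2 = -2 + 1/(2*A))
-46709 - (a(-2) + 88*R(-3*5)) = -46709 - ((-2 + (1/2)/(-2)) + 88*(-3*5)) = -46709 - ((-2 + (1/2)*(-1/2)) + 88*(-15)) = -46709 - ((-2 - 1/4) - 1320) = -46709 - (-9/4 - 1320) = -46709 - 1*(-5289/4) = -46709 + 5289/4 = -181547/4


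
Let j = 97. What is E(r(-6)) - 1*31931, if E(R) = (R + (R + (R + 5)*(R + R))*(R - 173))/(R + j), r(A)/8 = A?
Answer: -2466347/49 ≈ -50334.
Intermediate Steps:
r(A) = 8*A
E(R) = (R + (-173 + R)*(R + 2*R*(5 + R)))/(97 + R) (E(R) = (R + (R + (R + 5)*(R + R))*(R - 173))/(R + 97) = (R + (R + (5 + R)*(2*R))*(-173 + R))/(97 + R) = (R + (R + 2*R*(5 + R))*(-173 + R))/(97 + R) = (R + (-173 + R)*(R + 2*R*(5 + R)))/(97 + R))
E(r(-6)) - 1*31931 = (8*(-6))*(-1902 - 2680*(-6) + 2*(8*(-6))**2)/(97 + 8*(-6)) - 1*31931 = -48*(-1902 - 335*(-48) + 2*(-48)**2)/(97 - 48) - 31931 = -48*(-1902 + 16080 + 2*2304)/49 - 31931 = -48*1/49*(-1902 + 16080 + 4608) - 31931 = -48*1/49*18786 - 31931 = -901728/49 - 31931 = -2466347/49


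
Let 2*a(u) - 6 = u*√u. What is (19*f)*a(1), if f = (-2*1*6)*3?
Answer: -2394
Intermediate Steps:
a(u) = 3 + u^(3/2)/2 (a(u) = 3 + (u*√u)/2 = 3 + u^(3/2)/2)
f = -36 (f = -2*6*3 = -12*3 = -36)
(19*f)*a(1) = (19*(-36))*(3 + 1^(3/2)/2) = -684*(3 + (½)*1) = -684*(3 + ½) = -684*7/2 = -2394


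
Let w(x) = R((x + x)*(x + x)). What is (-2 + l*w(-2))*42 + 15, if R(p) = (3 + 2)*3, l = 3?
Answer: 1821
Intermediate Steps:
R(p) = 15 (R(p) = 5*3 = 15)
w(x) = 15
(-2 + l*w(-2))*42 + 15 = (-2 + 3*15)*42 + 15 = (-2 + 45)*42 + 15 = 43*42 + 15 = 1806 + 15 = 1821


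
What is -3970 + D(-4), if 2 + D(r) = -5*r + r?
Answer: -3956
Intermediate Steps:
D(r) = -2 - 4*r (D(r) = -2 + (-5*r + r) = -2 - 4*r)
-3970 + D(-4) = -3970 + (-2 - 4*(-4)) = -3970 + (-2 + 16) = -3970 + 14 = -3956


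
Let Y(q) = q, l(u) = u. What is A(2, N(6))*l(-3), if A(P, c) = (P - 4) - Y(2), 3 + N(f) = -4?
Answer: 12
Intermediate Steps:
N(f) = -7 (N(f) = -3 - 4 = -7)
A(P, c) = -6 + P (A(P, c) = (P - 4) - 1*2 = (-4 + P) - 2 = -6 + P)
A(2, N(6))*l(-3) = (-6 + 2)*(-3) = -4*(-3) = 12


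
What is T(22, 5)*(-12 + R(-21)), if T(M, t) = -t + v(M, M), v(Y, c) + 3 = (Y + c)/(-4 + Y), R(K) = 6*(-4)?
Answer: 200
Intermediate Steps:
R(K) = -24
v(Y, c) = -3 + (Y + c)/(-4 + Y)
T(M, t) = -t + (12 - M)/(-4 + M) (T(M, t) = -t + (12 + M - 2*M)/(-4 + M) = -t + (12 - M)/(-4 + M))
T(22, 5)*(-12 + R(-21)) = ((12 - 1*22 - 1*5*(-4 + 22))/(-4 + 22))*(-12 - 24) = ((12 - 22 - 1*5*18)/18)*(-36) = ((12 - 22 - 90)/18)*(-36) = ((1/18)*(-100))*(-36) = -50/9*(-36) = 200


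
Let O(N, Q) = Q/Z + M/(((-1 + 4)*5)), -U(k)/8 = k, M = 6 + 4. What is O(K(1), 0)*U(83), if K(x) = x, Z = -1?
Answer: -1328/3 ≈ -442.67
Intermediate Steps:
M = 10
U(k) = -8*k
O(N, Q) = ⅔ - Q (O(N, Q) = Q/(-1) + 10/(((-1 + 4)*5)) = Q*(-1) + 10/((3*5)) = -Q + 10/15 = -Q + 10*(1/15) = -Q + ⅔ = ⅔ - Q)
O(K(1), 0)*U(83) = (⅔ - 1*0)*(-8*83) = (⅔ + 0)*(-664) = (⅔)*(-664) = -1328/3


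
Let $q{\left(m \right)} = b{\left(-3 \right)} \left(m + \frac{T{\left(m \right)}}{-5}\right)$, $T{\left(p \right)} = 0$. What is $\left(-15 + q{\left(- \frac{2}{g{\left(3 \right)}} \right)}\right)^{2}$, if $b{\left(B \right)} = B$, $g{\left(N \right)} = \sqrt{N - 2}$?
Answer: $81$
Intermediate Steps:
$g{\left(N \right)} = \sqrt{-2 + N}$
$q{\left(m \right)} = - 3 m$ ($q{\left(m \right)} = - 3 \left(m + \frac{0}{-5}\right) = - 3 \left(m + 0 \left(- \frac{1}{5}\right)\right) = - 3 \left(m + 0\right) = - 3 m$)
$\left(-15 + q{\left(- \frac{2}{g{\left(3 \right)}} \right)}\right)^{2} = \left(-15 - 3 \left(- \frac{2}{\sqrt{-2 + 3}}\right)\right)^{2} = \left(-15 - 3 \left(- \frac{2}{\sqrt{1}}\right)\right)^{2} = \left(-15 - 3 \left(- \frac{2}{1}\right)\right)^{2} = \left(-15 - 3 \left(\left(-2\right) 1\right)\right)^{2} = \left(-15 - -6\right)^{2} = \left(-15 + 6\right)^{2} = \left(-9\right)^{2} = 81$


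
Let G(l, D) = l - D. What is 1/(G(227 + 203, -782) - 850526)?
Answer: -1/849314 ≈ -1.1774e-6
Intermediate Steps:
1/(G(227 + 203, -782) - 850526) = 1/(((227 + 203) - 1*(-782)) - 850526) = 1/((430 + 782) - 850526) = 1/(1212 - 850526) = 1/(-849314) = -1/849314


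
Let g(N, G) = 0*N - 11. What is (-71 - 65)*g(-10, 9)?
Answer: 1496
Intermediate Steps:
g(N, G) = -11 (g(N, G) = 0 - 11 = -11)
(-71 - 65)*g(-10, 9) = (-71 - 65)*(-11) = -136*(-11) = 1496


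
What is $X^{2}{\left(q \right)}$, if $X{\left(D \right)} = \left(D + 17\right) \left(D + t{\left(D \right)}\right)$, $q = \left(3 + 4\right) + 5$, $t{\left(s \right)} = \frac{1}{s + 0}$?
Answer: $\frac{17682025}{144} \approx 1.2279 \cdot 10^{5}$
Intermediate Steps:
$t{\left(s \right)} = \frac{1}{s}$
$q = 12$ ($q = 7 + 5 = 12$)
$X{\left(D \right)} = \left(17 + D\right) \left(D + \frac{1}{D}\right)$ ($X{\left(D \right)} = \left(D + 17\right) \left(D + \frac{1}{D}\right) = \left(17 + D\right) \left(D + \frac{1}{D}\right)$)
$X^{2}{\left(q \right)} = \left(1 + 12^{2} + 17 \cdot 12 + \frac{17}{12}\right)^{2} = \left(1 + 144 + 204 + 17 \cdot \frac{1}{12}\right)^{2} = \left(1 + 144 + 204 + \frac{17}{12}\right)^{2} = \left(\frac{4205}{12}\right)^{2} = \frac{17682025}{144}$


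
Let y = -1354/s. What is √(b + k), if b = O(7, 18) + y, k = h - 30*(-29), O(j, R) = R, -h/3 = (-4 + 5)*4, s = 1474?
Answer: √475317095/737 ≈ 29.582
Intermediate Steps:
y = -677/737 (y = -1354/1474 = -1354*1/1474 = -677/737 ≈ -0.91859)
h = -12 (h = -3*(-4 + 5)*4 = -3*4 = -12)
k = 858 (k = -12 - 30*(-29) = -12 + 870 = 858)
b = 12589/737 (b = 18 - 677/737 = 12589/737 ≈ 17.081)
√(b + k) = √(12589/737 + 858) = √(644935/737) = √475317095/737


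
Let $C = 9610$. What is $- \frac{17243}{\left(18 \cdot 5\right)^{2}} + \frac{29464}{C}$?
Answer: $\frac{7295317}{7784100} \approx 0.93721$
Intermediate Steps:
$- \frac{17243}{\left(18 \cdot 5\right)^{2}} + \frac{29464}{C} = - \frac{17243}{\left(18 \cdot 5\right)^{2}} + \frac{29464}{9610} = - \frac{17243}{90^{2}} + 29464 \cdot \frac{1}{9610} = - \frac{17243}{8100} + \frac{14732}{4805} = \frac{7295317}{7784100}$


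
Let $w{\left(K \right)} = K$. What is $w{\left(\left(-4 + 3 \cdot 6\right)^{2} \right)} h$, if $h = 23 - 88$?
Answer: $-12740$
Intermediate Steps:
$h = -65$ ($h = 23 - 88 = -65$)
$w{\left(\left(-4 + 3 \cdot 6\right)^{2} \right)} h = \left(-4 + 3 \cdot 6\right)^{2} \left(-65\right) = \left(-4 + 18\right)^{2} \left(-65\right) = 14^{2} \left(-65\right) = 196 \left(-65\right) = -12740$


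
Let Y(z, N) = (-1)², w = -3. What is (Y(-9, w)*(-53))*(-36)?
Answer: 1908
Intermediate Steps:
Y(z, N) = 1
(Y(-9, w)*(-53))*(-36) = (1*(-53))*(-36) = -53*(-36) = 1908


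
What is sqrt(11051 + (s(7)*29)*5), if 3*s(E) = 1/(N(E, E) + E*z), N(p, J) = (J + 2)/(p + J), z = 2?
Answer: sqrt(167240517)/123 ≈ 105.14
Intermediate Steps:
N(p, J) = (2 + J)/(J + p)
s(E) = 1/(3*(2*E + (2 + E)/(2*E))) (s(E) = 1/(3*((2 + E)/(E + E) + E*2)) = 1/(3*((2 + E)/((2*E)) + 2*E)) = 1/(3*((1/(2*E))*(2 + E) + 2*E)) = 1/(3*((2 + E)/(2*E) + 2*E)) = 1/(3*(2*E + (2 + E)/(2*E))))
sqrt(11051 + (s(7)*29)*5) = sqrt(11051 + (((2/3)*7/(2 + 7 + 4*7**2))*29)*5) = sqrt(11051 + (((2/3)*7/(2 + 7 + 4*49))*29)*5) = sqrt(11051 + (((2/3)*7/(2 + 7 + 196))*29)*5) = sqrt(11051 + (((2/3)*7/205)*29)*5) = sqrt(11051 + (((2/3)*7*(1/205))*29)*5) = sqrt(11051 + ((14/615)*29)*5) = sqrt(11051 + (406/615)*5) = sqrt(11051 + 406/123) = sqrt(1359679/123) = sqrt(167240517)/123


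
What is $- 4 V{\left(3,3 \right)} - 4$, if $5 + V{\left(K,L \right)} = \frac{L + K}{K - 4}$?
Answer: $40$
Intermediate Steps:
$V{\left(K,L \right)} = -5 + \frac{K + L}{-4 + K}$ ($V{\left(K,L \right)} = -5 + \frac{L + K}{K - 4} = -5 + \frac{K + L}{-4 + K}$)
$- 4 V{\left(3,3 \right)} - 4 = - 4 \frac{20 + 3 - 12}{-4 + 3} - 4 = - 4 \frac{20 + 3 - 12}{-1} - 4 = - 4 \left(\left(-1\right) 11\right) - 4 = \left(-4\right) \left(-11\right) - 4 = 44 - 4 = 40$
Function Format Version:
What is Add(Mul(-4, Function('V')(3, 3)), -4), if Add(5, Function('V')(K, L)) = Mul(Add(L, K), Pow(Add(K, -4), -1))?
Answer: 40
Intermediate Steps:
Function('V')(K, L) = Add(-5, Mul(Pow(Add(-4, K), -1), Add(K, L))) (Function('V')(K, L) = Add(-5, Mul(Add(L, K), Pow(Add(K, -4), -1))) = Add(-5, Mul(Add(K, L), Pow(Add(-4, K), -1))) = Add(-5, Mul(Pow(Add(-4, K), -1), Add(K, L))))
Add(Mul(-4, Function('V')(3, 3)), -4) = Add(Mul(-4, Mul(Pow(Add(-4, 3), -1), Add(20, 3, Mul(-4, 3)))), -4) = Add(Mul(-4, Mul(Pow(-1, -1), Add(20, 3, -12))), -4) = Add(Mul(-4, Mul(-1, 11)), -4) = Add(Mul(-4, -11), -4) = Add(44, -4) = 40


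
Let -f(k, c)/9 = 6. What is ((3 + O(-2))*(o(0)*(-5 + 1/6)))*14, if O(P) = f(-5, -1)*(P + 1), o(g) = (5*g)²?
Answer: 0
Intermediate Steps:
f(k, c) = -54 (f(k, c) = -9*6 = -54)
o(g) = 25*g²
O(P) = -54 - 54*P (O(P) = -54*(P + 1) = -54*(1 + P) = -54 - 54*P)
((3 + O(-2))*(o(0)*(-5 + 1/6)))*14 = ((3 + (-54 - 54*(-2)))*((25*0²)*(-5 + 1/6)))*14 = ((3 + (-54 + 108))*((25*0)*(-5 + ⅙)))*14 = ((3 + 54)*(0*(-29/6)))*14 = (57*0)*14 = 0*14 = 0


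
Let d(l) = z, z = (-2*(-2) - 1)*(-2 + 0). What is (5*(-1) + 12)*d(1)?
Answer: -42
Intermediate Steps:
z = -6 (z = (4 - 1)*(-2) = 3*(-2) = -6)
d(l) = -6
(5*(-1) + 12)*d(1) = (5*(-1) + 12)*(-6) = (-5 + 12)*(-6) = 7*(-6) = -42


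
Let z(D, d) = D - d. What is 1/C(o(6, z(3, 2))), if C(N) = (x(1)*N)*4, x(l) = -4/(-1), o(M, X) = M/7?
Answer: 7/96 ≈ 0.072917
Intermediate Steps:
o(M, X) = M/7 (o(M, X) = M*(1/7) = M/7)
x(l) = 4 (x(l) = -4*(-1) = 4)
C(N) = 16*N (C(N) = (4*N)*4 = 16*N)
1/C(o(6, z(3, 2))) = 1/(16*((1/7)*6)) = 1/(16*(6/7)) = 1/(96/7) = 7/96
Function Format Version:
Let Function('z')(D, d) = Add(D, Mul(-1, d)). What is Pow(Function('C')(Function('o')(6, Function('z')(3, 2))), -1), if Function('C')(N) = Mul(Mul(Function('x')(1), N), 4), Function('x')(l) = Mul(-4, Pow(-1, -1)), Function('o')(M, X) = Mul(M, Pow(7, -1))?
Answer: Rational(7, 96) ≈ 0.072917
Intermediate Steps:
Function('o')(M, X) = Mul(Rational(1, 7), M) (Function('o')(M, X) = Mul(M, Rational(1, 7)) = Mul(Rational(1, 7), M))
Function('x')(l) = 4 (Function('x')(l) = Mul(-4, -1) = 4)
Function('C')(N) = Mul(16, N) (Function('C')(N) = Mul(Mul(4, N), 4) = Mul(16, N))
Pow(Function('C')(Function('o')(6, Function('z')(3, 2))), -1) = Pow(Mul(16, Mul(Rational(1, 7), 6)), -1) = Pow(Mul(16, Rational(6, 7)), -1) = Pow(Rational(96, 7), -1) = Rational(7, 96)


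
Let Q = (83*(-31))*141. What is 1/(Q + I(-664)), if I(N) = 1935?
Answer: -1/360858 ≈ -2.7712e-6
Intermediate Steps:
Q = -362793 (Q = -2573*141 = -362793)
1/(Q + I(-664)) = 1/(-362793 + 1935) = 1/(-360858) = -1/360858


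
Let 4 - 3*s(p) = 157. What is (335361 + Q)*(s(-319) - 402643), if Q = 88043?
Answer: -170502250376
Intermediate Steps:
s(p) = -51 (s(p) = 4/3 - 1/3*157 = 4/3 - 157/3 = -51)
(335361 + Q)*(s(-319) - 402643) = (335361 + 88043)*(-51 - 402643) = 423404*(-402694) = -170502250376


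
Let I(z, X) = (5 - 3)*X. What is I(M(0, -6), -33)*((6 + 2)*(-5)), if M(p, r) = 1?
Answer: 2640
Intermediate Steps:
I(z, X) = 2*X
I(M(0, -6), -33)*((6 + 2)*(-5)) = (2*(-33))*((6 + 2)*(-5)) = -528*(-5) = -66*(-40) = 2640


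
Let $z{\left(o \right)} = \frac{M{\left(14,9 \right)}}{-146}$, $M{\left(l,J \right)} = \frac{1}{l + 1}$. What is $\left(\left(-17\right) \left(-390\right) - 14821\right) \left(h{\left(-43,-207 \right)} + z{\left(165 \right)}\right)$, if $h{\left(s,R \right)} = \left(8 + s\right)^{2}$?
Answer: $- \frac{21974397059}{2190} \approx -1.0034 \cdot 10^{7}$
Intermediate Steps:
$M{\left(l,J \right)} = \frac{1}{1 + l}$
$z{\left(o \right)} = - \frac{1}{2190}$ ($z{\left(o \right)} = \frac{1}{\left(1 + 14\right) \left(-146\right)} = \frac{1}{15} \left(- \frac{1}{146}\right) = - \frac{1}{2190}$)
$\left(\left(-17\right) \left(-390\right) - 14821\right) \left(h{\left(-43,-207 \right)} + z{\left(165 \right)}\right) = \left(\left(-17\right) \left(-390\right) - 14821\right) \left(\left(8 - 43\right)^{2} - \frac{1}{2190}\right) = \left(6630 - 14821\right) \left(\left(-35\right)^{2} - \frac{1}{2190}\right) = - 8191 \left(1225 - \frac{1}{2190}\right) = \left(-8191\right) \frac{2682749}{2190} = - \frac{21974397059}{2190}$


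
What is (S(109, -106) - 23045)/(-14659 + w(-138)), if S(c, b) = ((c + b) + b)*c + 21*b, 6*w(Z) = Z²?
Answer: 36498/11485 ≈ 3.1779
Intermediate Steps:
w(Z) = Z²/6
S(c, b) = 21*b + c*(c + 2*b) (S(c, b) = ((b + c) + b)*c + 21*b = (c + 2*b)*c + 21*b = c*(c + 2*b) + 21*b = 21*b + c*(c + 2*b))
(S(109, -106) - 23045)/(-14659 + w(-138)) = ((109² + 21*(-106) + 2*(-106)*109) - 23045)/(-14659 + (⅙)*(-138)²) = ((11881 - 2226 - 23108) - 23045)/(-14659 + (⅙)*19044) = (-13453 - 23045)/(-14659 + 3174) = -36498/(-11485) = -36498*(-1/11485) = 36498/11485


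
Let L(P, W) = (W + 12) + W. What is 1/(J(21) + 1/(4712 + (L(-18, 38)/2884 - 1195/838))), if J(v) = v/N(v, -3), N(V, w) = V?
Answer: 2846137817/2846742015 ≈ 0.99979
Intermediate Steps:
L(P, W) = 12 + 2*W (L(P, W) = (12 + W) + W = 12 + 2*W)
J(v) = 1 (J(v) = v/v = 1)
1/(J(21) + 1/(4712 + (L(-18, 38)/2884 - 1195/838))) = 1/(1 + 1/(4712 + ((12 + 2*38)/2884 - 1195/838))) = 1/(1 + 1/(4712 + ((12 + 76)*(1/2884) - 1195*1/838))) = 1/(1 + 1/(4712 + (88*(1/2884) - 1195/838))) = 1/(1 + 1/(4712 + (22/721 - 1195/838))) = 1/(1 + 1/(4712 - 843159/604198)) = 1/(1 + 1/(2846137817/604198)) = 1/(1 + 604198/2846137817) = 1/(2846742015/2846137817) = 2846137817/2846742015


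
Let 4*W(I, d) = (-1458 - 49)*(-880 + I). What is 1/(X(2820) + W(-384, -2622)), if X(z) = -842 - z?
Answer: 1/472550 ≈ 2.1162e-6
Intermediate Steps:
W(I, d) = 331540 - 1507*I/4 (W(I, d) = ((-1458 - 49)*(-880 + I))/4 = (-1507*(-880 + I))/4 = (1326160 - 1507*I)/4 = 331540 - 1507*I/4)
1/(X(2820) + W(-384, -2622)) = 1/((-842 - 1*2820) + (331540 - 1507/4*(-384))) = 1/((-842 - 2820) + (331540 + 144672)) = 1/(-3662 + 476212) = 1/472550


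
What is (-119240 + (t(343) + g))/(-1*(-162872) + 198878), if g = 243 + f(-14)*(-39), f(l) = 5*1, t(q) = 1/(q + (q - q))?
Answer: -8176571/24816050 ≈ -0.32949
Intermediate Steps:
t(q) = 1/q (t(q) = 1/(q + 0) = 1/q)
f(l) = 5
g = 48 (g = 243 + 5*(-39) = 243 - 195 = 48)
(-119240 + (t(343) + g))/(-1*(-162872) + 198878) = (-119240 + (1/343 + 48))/(-1*(-162872) + 198878) = (-119240 + (1/343 + 48))/(162872 + 198878) = (-119240 + 16465/343)/361750 = -40882855/343*1/361750 = -8176571/24816050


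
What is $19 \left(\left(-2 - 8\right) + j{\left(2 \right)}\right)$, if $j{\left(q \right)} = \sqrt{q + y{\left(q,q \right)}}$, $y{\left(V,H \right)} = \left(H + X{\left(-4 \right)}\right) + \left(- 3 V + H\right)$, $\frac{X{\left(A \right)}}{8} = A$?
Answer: $-190 + 76 i \sqrt{2} \approx -190.0 + 107.48 i$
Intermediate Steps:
$X{\left(A \right)} = 8 A$
$y{\left(V,H \right)} = -32 - 3 V + 2 H$ ($y{\left(V,H \right)} = \left(H + 8 \left(-4\right)\right) + \left(- 3 V + H\right) = \left(H - 32\right) + \left(H - 3 V\right) = \left(-32 + H\right) + \left(H - 3 V\right) = -32 - 3 V + 2 H$)
$j{\left(q \right)} = 4 i \sqrt{2}$ ($j{\left(q \right)} = \sqrt{q - \left(32 + q\right)} = \sqrt{-32} = 4 i \sqrt{2}$)
$19 \left(\left(-2 - 8\right) + j{\left(2 \right)}\right) = 19 \left(\left(-2 - 8\right) + 4 i \sqrt{2}\right) = 19 \left(-10 + 4 i \sqrt{2}\right) = -190 + 76 i \sqrt{2}$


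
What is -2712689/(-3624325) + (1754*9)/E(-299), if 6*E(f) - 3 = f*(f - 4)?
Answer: 1963503967/1094546150 ≈ 1.7939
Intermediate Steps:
E(f) = ½ + f*(-4 + f)/6 (E(f) = ½ + (f*(f - 4))/6 = ½ + (f*(-4 + f))/6 = ½ + f*(-4 + f)/6)
-2712689/(-3624325) + (1754*9)/E(-299) = -2712689/(-3624325) + (1754*9)/(½ - ⅔*(-299) + (⅙)*(-299)²) = -2712689*(-1/3624325) + 15786/(½ + 598/3 + (⅙)*89401) = 2712689/3624325 + 15786/(½ + 598/3 + 89401/6) = 2712689/3624325 + 15786/15100 = 2712689/3624325 + 15786*(1/15100) = 2712689/3624325 + 7893/7550 = 1963503967/1094546150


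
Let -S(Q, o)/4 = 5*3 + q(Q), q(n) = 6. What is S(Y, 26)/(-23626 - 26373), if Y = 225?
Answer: 84/49999 ≈ 0.0016800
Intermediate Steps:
S(Q, o) = -84 (S(Q, o) = -4*(5*3 + 6) = -4*(15 + 6) = -4*21 = -84)
S(Y, 26)/(-23626 - 26373) = -84/(-23626 - 26373) = -84/(-49999) = -84*(-1/49999) = 84/49999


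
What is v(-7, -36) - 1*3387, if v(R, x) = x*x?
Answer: -2091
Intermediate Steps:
v(R, x) = x²
v(-7, -36) - 1*3387 = (-36)² - 1*3387 = 1296 - 3387 = -2091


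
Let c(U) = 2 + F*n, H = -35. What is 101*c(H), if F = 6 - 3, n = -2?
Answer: -404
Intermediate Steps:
F = 3
c(U) = -4 (c(U) = 2 + 3*(-2) = 2 - 6 = -4)
101*c(H) = 101*(-4) = -404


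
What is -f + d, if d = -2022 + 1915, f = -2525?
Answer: 2418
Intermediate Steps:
d = -107
-f + d = -1*(-2525) - 107 = 2525 - 107 = 2418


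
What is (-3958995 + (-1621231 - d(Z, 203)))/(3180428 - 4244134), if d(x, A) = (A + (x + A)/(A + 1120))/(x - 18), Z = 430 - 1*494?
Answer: 151344032282/28849302279 ≈ 5.2460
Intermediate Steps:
Z = -64 (Z = 430 - 494 = -64)
d(x, A) = (A + (A + x)/(1120 + A))/(-18 + x)
(-3958995 + (-1621231 - d(Z, 203)))/(3180428 - 4244134) = (-3958995 + (-1621231 - (-64 + 203² + 1121*203)/(-20160 - 18*203 + 1120*(-64) + 203*(-64))))/(3180428 - 4244134) = (-3958995 + (-1621231 - (-64 + 41209 + 227563)/(-20160 - 3654 - 71680 - 12992)))/(-1063706) = (-3958995 + (-1621231 - 268708/(-108486)))*(-1/1063706) = (-3958995 + (-1621231 - (-1)*268708/108486))*(-1/1063706) = (-3958995 + (-1621231 - 1*(-134354/54243)))*(-1/1063706) = (-3958995 + (-1621231 + 134354/54243))*(-1/1063706) = (-3958995 - 87940298779/54243)*(-1/1063706) = -302688064564/54243*(-1/1063706) = 151344032282/28849302279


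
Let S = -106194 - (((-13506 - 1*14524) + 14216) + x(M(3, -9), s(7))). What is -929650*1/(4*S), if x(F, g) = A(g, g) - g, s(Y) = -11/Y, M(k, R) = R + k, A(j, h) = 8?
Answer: 3253775/1293454 ≈ 2.5156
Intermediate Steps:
x(F, g) = 8 - g
S = -646727/7 (S = -106194 - (((-13506 - 1*14524) + 14216) + (8 - (-11)/7)) = -106194 - (((-13506 - 14524) + 14216) + (8 - (-11)/7)) = -106194 - ((-28030 + 14216) + (8 - 1*(-11/7))) = -106194 - (-13814 + (8 + 11/7)) = -106194 - (-13814 + 67/7) = -106194 - 1*(-96631/7) = -106194 + 96631/7 = -646727/7 ≈ -92390.)
-929650*1/(4*S) = -929650/((-646727/7*4)) = -929650/(-2586908/7) = -929650*(-7/2586908) = 3253775/1293454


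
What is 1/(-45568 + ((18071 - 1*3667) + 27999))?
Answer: -1/3165 ≈ -0.00031596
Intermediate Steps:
1/(-45568 + ((18071 - 1*3667) + 27999)) = 1/(-45568 + ((18071 - 3667) + 27999)) = 1/(-45568 + (14404 + 27999)) = 1/(-45568 + 42403) = 1/(-3165) = -1/3165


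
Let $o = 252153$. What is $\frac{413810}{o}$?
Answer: $\frac{413810}{252153} \approx 1.6411$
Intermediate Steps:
$\frac{413810}{o} = \frac{413810}{252153}$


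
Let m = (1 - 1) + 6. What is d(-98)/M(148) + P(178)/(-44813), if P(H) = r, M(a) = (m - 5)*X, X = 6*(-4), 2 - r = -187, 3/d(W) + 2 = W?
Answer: -106387/35850400 ≈ -0.0029675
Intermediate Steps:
d(W) = 3/(-2 + W)
r = 189 (r = 2 - 1*(-187) = 2 + 187 = 189)
X = -24
m = 6 (m = 0 + 6 = 6)
M(a) = -24 (M(a) = (6 - 5)*(-24) = 1*(-24) = -24)
P(H) = 189
d(-98)/M(148) + P(178)/(-44813) = (3/(-2 - 98))/(-24) + 189/(-44813) = (3/(-100))*(-1/24) + 189*(-1/44813) = (3*(-1/100))*(-1/24) - 189/44813 = -3/100*(-1/24) - 189/44813 = 1/800 - 189/44813 = -106387/35850400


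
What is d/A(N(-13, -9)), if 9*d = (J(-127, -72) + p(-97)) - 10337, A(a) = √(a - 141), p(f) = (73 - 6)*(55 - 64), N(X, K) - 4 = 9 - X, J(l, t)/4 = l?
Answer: 1272*I*√115/115 ≈ 118.61*I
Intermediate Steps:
J(l, t) = 4*l
N(X, K) = 13 - X (N(X, K) = 4 + (9 - X) = 13 - X)
p(f) = -603 (p(f) = 67*(-9) = -603)
A(a) = √(-141 + a)
d = -1272 (d = ((4*(-127) - 603) - 10337)/9 = ((-508 - 603) - 10337)/9 = (-1111 - 10337)/9 = (⅑)*(-11448) = -1272)
d/A(N(-13, -9)) = -1272/√(-141 + (13 - 1*(-13))) = -1272/√(-141 + (13 + 13)) = -1272/√(-141 + 26) = -1272*(-I*√115/115) = -(-1272)*I*√115/115 = 1272*I*√115/115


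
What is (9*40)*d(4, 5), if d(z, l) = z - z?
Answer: 0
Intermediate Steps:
d(z, l) = 0
(9*40)*d(4, 5) = (9*40)*0 = 360*0 = 0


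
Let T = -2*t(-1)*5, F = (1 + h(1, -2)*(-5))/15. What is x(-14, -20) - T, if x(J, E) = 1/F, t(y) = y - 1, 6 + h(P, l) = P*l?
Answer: -805/41 ≈ -19.634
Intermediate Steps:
h(P, l) = -6 + P*l
F = 41/15 (F = (1 + (-6 + 1*(-2))*(-5))/15 = (1 + (-6 - 2)*(-5))*(1/15) = (1 - 8*(-5))*(1/15) = (1 + 40)*(1/15) = 41*(1/15) = 41/15 ≈ 2.7333)
t(y) = -1 + y
x(J, E) = 15/41 (x(J, E) = 1/(41/15) = 15/41)
T = 20 (T = -2*(-1 - 1)*5 = -2*(-2)*5 = 4*5 = 20)
x(-14, -20) - T = 15/41 - 1*20 = 15/41 - 20 = -805/41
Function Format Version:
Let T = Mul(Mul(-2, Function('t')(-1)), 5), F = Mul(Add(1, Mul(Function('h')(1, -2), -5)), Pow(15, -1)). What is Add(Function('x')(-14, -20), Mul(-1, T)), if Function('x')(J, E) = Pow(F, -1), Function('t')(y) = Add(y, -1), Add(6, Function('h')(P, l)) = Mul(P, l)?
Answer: Rational(-805, 41) ≈ -19.634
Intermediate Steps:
Function('h')(P, l) = Add(-6, Mul(P, l))
F = Rational(41, 15) (F = Mul(Add(1, Mul(Add(-6, Mul(1, -2)), -5)), Pow(15, -1)) = Mul(Add(1, Mul(Add(-6, -2), -5)), Rational(1, 15)) = Mul(Add(1, Mul(-8, -5)), Rational(1, 15)) = Mul(Add(1, 40), Rational(1, 15)) = Mul(41, Rational(1, 15)) = Rational(41, 15) ≈ 2.7333)
Function('t')(y) = Add(-1, y)
Function('x')(J, E) = Rational(15, 41) (Function('x')(J, E) = Pow(Rational(41, 15), -1) = Rational(15, 41))
T = 20 (T = Mul(Mul(-2, Add(-1, -1)), 5) = Mul(Mul(-2, -2), 5) = Mul(4, 5) = 20)
Add(Function('x')(-14, -20), Mul(-1, T)) = Add(Rational(15, 41), Mul(-1, 20)) = Add(Rational(15, 41), -20) = Rational(-805, 41)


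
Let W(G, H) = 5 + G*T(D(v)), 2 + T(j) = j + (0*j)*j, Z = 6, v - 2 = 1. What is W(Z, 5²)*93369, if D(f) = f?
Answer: 1027059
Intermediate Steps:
v = 3 (v = 2 + 1 = 3)
T(j) = -2 + j (T(j) = -2 + (j + (0*j)*j) = -2 + (j + 0*j) = -2 + (j + 0) = -2 + j)
W(G, H) = 5 + G (W(G, H) = 5 + G*(-2 + 3) = 5 + G*1 = 5 + G)
W(Z, 5²)*93369 = (5 + 6)*93369 = 11*93369 = 1027059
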